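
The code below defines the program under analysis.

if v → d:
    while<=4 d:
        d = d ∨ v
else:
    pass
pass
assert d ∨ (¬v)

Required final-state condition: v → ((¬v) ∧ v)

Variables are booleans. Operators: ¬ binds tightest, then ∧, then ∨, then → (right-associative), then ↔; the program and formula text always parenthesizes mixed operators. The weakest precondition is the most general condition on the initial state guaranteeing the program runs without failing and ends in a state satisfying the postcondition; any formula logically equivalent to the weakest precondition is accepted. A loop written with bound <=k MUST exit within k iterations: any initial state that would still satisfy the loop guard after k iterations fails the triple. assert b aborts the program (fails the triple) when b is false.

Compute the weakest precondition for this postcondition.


Working backward. After the program, the postcondition v → ((¬v) ∧ v) must hold; in canonical form it is ¬v.
Before assert d ∨ (¬v): (d ∨ (¬v)) ∧ (¬v)
Before skip: (d ∨ (¬v)) ∧ (¬v)
Then branch requires (d → (((d ∨ v) → (((d ∨ v) → (((d ∨ v) → ((¬(d ∨ v)) ∧ (¬v))) ∧ ((¬(d ∨ v)) → (¬v)))) ∧ ((¬(d ∨ v)) → (¬v)))) ∧ ((¬(d ∨ v)) → (¬v)))) ∧ ((¬d) → ((d ∨ (¬v)) ∧ (¬v))); else branch requires (d ∨ (¬v)) ∧ (¬v).
Before the if: ((v → d) → ((d → (((d ∨ v) → (((d ∨ v) → (((d ∨ v) → ((¬(d ∨ v)) ∧ (¬v))) ∧ ((¬(d ∨ v)) → (¬v)))) ∧ ((¬(d ∨ v)) → (¬v)))) ∧ ((¬(d ∨ v)) → (¬v)))) ∧ ((¬d) → ((d ∨ (¬v)) ∧ (¬v))))) ∧ ((¬(v → d)) → ((d ∨ (¬v)) ∧ (¬v)))
Answer: WP = ((v → d) → ((d → (((d ∨ v) → (((d ∨ v) → (((d ∨ v) → ((¬(d ∨ v)) ∧ (¬v))) ∧ ((¬(d ∨ v)) → (¬v)))) ∧ ((¬(d ∨ v)) → (¬v)))) ∧ ((¬(d ∨ v)) → (¬v)))) ∧ ((¬d) → ((d ∨ (¬v)) ∧ (¬v))))) ∧ ((¬(v → d)) → ((d ∨ (¬v)) ∧ (¬v)))


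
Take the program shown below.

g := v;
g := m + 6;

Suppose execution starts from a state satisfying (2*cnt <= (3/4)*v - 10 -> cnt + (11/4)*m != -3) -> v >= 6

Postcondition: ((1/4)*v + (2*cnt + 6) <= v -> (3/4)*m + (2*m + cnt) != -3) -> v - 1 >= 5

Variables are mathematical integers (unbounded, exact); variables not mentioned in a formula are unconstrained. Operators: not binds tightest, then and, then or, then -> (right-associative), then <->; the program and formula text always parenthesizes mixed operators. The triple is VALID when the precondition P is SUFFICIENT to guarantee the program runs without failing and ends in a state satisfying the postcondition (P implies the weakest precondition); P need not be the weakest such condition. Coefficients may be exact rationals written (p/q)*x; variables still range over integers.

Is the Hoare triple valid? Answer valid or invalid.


Working backward. After the program, the postcondition ((1/4)*v + (2*cnt + 6) <= v -> (3/4)*m + (2*m + cnt) != -3) -> v - 1 >= 5 must hold; in canonical form it is (2*cnt <= (3/4)*v - 6 -> cnt + (11/4)*m != -3) -> v >= 6.
Before g := m + 6: (2*cnt <= (3/4)*v - 6 -> cnt + (11/4)*m != -3) -> v >= 6
Before g := v: (2*cnt <= (3/4)*v - 6 -> cnt + (11/4)*m != -3) -> v >= 6
The weakest precondition is (2*cnt <= (3/4)*v - 6 -> cnt + (11/4)*m != -3) -> v >= 6.
Check whether (2*cnt <= (3/4)*v - 10 -> cnt + (11/4)*m != -3) -> v >= 6 implies it.
Every state satisfying the precondition satisfies the weakest precondition: the implication holds.
Answer: valid


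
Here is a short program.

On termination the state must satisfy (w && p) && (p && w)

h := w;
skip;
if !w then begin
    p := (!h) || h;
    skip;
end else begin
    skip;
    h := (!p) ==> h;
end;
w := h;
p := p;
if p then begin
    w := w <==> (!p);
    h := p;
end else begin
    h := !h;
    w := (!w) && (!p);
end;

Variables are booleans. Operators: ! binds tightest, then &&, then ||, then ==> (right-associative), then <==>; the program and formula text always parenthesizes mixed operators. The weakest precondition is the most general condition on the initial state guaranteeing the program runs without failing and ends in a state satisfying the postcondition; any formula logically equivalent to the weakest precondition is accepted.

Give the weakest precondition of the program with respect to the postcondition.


Working backward. After the program, the postcondition (w && p) && (p && w) must hold; in canonical form it is w && p.
Then branch requires (w <==> (!p)) && p; else branch requires false.
Before the if: (p ==> ((w <==> (!p)) && p)) && p
Before p := p: (p ==> ((w <==> (!p)) && p)) && p
Before w := h: (p ==> ((h <==> (!p)) && p)) && p
Then branch requires !h; else branch requires (p ==> ((((!p) ==> h) <==> (!p)) && p)) && p.
Before the if: ((!w) ==> (!h)) && (w ==> ((p ==> ((((!p) ==> h) <==> (!p)) && p)) && p))
Before skip: ((!w) ==> (!h)) && (w ==> ((p ==> ((((!p) ==> h) <==> (!p)) && p)) && p))
Before h := w: w ==> ((p ==> ((((!p) ==> w) <==> (!p)) && p)) && p)
Answer: WP = w ==> ((p ==> ((((!p) ==> w) <==> (!p)) && p)) && p)


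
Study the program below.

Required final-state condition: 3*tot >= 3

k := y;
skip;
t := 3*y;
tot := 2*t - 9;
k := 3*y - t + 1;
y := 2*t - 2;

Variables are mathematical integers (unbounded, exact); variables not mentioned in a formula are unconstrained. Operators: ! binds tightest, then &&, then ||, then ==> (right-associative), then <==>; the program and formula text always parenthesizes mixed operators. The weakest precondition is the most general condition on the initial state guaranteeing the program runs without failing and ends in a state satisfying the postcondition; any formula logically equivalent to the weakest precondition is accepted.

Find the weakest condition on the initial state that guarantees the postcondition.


Working backward. After the program, 3*tot >= 3 must hold.
Before y := 2*t - 2: 3*tot >= 3
Before k := 3*y - t + 1: 3*tot >= 3
Before tot := 2*t - 9: 6*t >= 30
Before t := 3*y: 18*y >= 30
Before skip: 18*y >= 30
Before k := y: 18*y >= 30
Answer: WP = 18*y >= 30


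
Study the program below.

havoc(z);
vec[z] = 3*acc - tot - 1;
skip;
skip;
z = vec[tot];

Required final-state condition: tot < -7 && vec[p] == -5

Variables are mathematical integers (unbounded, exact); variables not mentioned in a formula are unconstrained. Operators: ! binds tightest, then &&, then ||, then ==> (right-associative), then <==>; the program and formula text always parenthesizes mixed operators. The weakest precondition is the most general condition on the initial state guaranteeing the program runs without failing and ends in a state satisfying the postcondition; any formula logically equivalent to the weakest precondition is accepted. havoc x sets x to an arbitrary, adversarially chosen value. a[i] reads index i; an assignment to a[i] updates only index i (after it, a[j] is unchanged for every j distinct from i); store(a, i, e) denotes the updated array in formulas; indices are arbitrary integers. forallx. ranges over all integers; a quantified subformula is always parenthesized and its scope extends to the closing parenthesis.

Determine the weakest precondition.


Working backward. After the program, tot < -7 && vec[p] == -5 must hold.
Before z := vec[tot]: tot < -7 && vec[p] == -5
Before skip: tot < -7 && vec[p] == -5
Before skip: tot < -7 && vec[p] == -5
Before vec[z] := 3*acc - tot - 1: tot < -7 && store(vec, z, 3*acc - tot - 1)[p] == -5
Before havoc z: forall z_1. (tot < -7 && store(vec, z_1, 3*acc - tot - 1)[p] == -5)
Answer: WP = forall z_1. (tot < -7 && store(vec, z_1, 3*acc - tot - 1)[p] == -5)


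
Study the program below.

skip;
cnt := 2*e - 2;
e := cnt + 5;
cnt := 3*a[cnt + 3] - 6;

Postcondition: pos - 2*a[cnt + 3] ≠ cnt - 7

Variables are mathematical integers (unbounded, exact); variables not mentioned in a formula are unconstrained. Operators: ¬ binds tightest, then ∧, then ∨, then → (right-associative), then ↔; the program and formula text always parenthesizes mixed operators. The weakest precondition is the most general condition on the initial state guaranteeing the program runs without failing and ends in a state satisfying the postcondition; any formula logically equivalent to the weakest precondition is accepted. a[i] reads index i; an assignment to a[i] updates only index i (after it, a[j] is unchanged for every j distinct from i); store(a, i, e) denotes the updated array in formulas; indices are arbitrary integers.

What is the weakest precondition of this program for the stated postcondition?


Working backward. After the program, the postcondition pos - 2*a[cnt + 3] ≠ cnt - 7 must hold; in canonical form it is pos ≠ 2*a[cnt + 3] + cnt - 7.
Before cnt := 3*a[cnt + 3] - 6: pos ≠ 3*a[cnt + 3] + 2*a[3*a[cnt + 3] - 3] - 13
Before e := cnt + 5: pos ≠ 3*a[cnt + 3] + 2*a[3*a[cnt + 3] - 3] - 13
Before cnt := 2*e - 2: pos ≠ 3*a[2*e + 1] + 2*a[3*a[2*e + 1] - 3] - 13
Before skip: pos ≠ 3*a[2*e + 1] + 2*a[3*a[2*e + 1] - 3] - 13
Answer: WP = pos ≠ 3*a[2*e + 1] + 2*a[3*a[2*e + 1] - 3] - 13


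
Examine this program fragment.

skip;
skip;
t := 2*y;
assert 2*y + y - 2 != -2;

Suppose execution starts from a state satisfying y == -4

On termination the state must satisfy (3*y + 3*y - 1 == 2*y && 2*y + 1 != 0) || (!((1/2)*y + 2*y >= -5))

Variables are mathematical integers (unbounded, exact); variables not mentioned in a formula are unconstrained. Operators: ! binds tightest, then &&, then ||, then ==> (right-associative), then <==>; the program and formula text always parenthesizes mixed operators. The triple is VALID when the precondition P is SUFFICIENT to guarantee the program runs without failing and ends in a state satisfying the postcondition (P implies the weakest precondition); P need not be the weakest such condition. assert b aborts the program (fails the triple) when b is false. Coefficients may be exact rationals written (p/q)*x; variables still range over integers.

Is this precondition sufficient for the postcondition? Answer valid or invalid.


Working backward. After the program, the postcondition (3*y + 3*y - 1 == 2*y && 2*y + 1 != 0) || (!((1/2)*y + 2*y >= -5)) must hold; in canonical form it is (4*y == 1 && 2*y != -1) || (!((5/2)*y >= -5)).
Before assert 2*y + y - 2 != -2: 3*y != 0 && ((4*y == 1 && 2*y != -1) || (!((5/2)*y >= -5)))
Before t := 2*y: 3*y != 0 && ((4*y == 1 && 2*y != -1) || (!((5/2)*y >= -5)))
Before skip: 3*y != 0 && ((4*y == 1 && 2*y != -1) || (!((5/2)*y >= -5)))
Before skip: 3*y != 0 && ((4*y == 1 && 2*y != -1) || (!((5/2)*y >= -5)))
The weakest precondition is 3*y != 0 && ((4*y == 1 && 2*y != -1) || (!((5/2)*y >= -5))).
Check whether y == -4 implies it.
Every state satisfying the precondition satisfies the weakest precondition: the implication holds.
Answer: valid


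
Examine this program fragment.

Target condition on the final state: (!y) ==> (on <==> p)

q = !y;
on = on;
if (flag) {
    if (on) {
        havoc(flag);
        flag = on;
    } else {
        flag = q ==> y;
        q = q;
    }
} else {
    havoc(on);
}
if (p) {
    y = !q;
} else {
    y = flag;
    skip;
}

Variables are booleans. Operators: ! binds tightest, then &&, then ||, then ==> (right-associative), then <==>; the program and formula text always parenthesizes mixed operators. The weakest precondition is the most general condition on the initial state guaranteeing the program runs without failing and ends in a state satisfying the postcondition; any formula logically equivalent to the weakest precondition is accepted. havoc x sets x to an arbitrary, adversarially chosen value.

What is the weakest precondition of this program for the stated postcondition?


Working backward. After the program, (!y) ==> (on <==> p) must hold.
Then branch requires q ==> (on <==> p); else branch requires (!flag) ==> (on <==> p).
Before the if: (p ==> (q ==> (on <==> p))) && ((!p) ==> ((!flag) ==> (on <==> p)))
Then branch requires (on ==> ((p ==> (q ==> (on <==> p))) && ((!p) ==> ((!on) ==> (on <==> p))))) && ((!on) ==> ((p ==> (q ==> (on <==> p))) && ((!p) ==> ((!(q ==> y)) ==> (on <==> p))))); else branch requires (p ==> (q ==> p)) && ((!p) ==> ((!flag) ==> p)) && (p ==> (q ==> (!p))) && ((!p) ==> ((!flag) ==> (!p))).
Before the if: (flag ==> ((on ==> ((p ==> (q ==> (on <==> p))) && ((!p) ==> ((!on) ==> (on <==> p))))) && ((!on) ==> ((p ==> (q ==> (on <==> p))) && ((!p) ==> ((!(q ==> y)) ==> (on <==> p))))))) && ((!flag) ==> ((p ==> (q ==> p)) && ((!p) ==> ((!flag) ==> p)) && (p ==> (q ==> (!p))) && ((!p) ==> ((!flag) ==> (!p)))))
Before on := on: (flag ==> ((on ==> ((p ==> (q ==> (on <==> p))) && ((!p) ==> ((!on) ==> (on <==> p))))) && ((!on) ==> ((p ==> (q ==> (on <==> p))) && ((!p) ==> ((!(q ==> y)) ==> (on <==> p))))))) && ((!flag) ==> ((p ==> (q ==> p)) && ((!p) ==> ((!flag) ==> p)) && (p ==> (q ==> (!p))) && ((!p) ==> ((!flag) ==> (!p)))))
Before q := !y: (flag ==> ((on ==> ((p ==> ((!y) ==> (on <==> p))) && ((!p) ==> ((!on) ==> (on <==> p))))) && ((!on) ==> ((p ==> ((!y) ==> (on <==> p))) && ((!p) ==> ((!((!y) ==> y)) ==> (on <==> p))))))) && ((!flag) ==> ((p ==> ((!y) ==> p)) && ((!p) ==> ((!flag) ==> p)) && (p ==> ((!y) ==> (!p))) && ((!p) ==> ((!flag) ==> (!p)))))
Answer: WP = (flag ==> ((on ==> ((p ==> ((!y) ==> (on <==> p))) && ((!p) ==> ((!on) ==> (on <==> p))))) && ((!on) ==> ((p ==> ((!y) ==> (on <==> p))) && ((!p) ==> ((!((!y) ==> y)) ==> (on <==> p))))))) && ((!flag) ==> ((p ==> ((!y) ==> p)) && ((!p) ==> ((!flag) ==> p)) && (p ==> ((!y) ==> (!p))) && ((!p) ==> ((!flag) ==> (!p)))))


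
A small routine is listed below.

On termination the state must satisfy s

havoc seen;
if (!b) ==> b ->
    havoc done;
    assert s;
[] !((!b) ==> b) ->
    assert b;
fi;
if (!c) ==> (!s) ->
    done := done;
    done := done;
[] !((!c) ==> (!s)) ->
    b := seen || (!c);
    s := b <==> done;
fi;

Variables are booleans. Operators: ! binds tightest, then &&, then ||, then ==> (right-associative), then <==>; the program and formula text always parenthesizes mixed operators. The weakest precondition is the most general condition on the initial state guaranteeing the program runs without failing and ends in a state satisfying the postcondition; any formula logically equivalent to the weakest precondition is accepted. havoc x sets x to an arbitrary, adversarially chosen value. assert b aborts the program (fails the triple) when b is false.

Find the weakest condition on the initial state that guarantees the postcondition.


Working backward. After the program, s must hold.
Then branch requires s; else branch requires (seen || (!c)) <==> done.
Before the if: (((!c) ==> (!s)) ==> s) && ((!((!c) ==> (!s))) ==> ((seen || (!c)) <==> done))
Then branch requires s && (((!c) ==> (!s)) ==> s) && ((!((!c) ==> (!s))) ==> (seen || (!c))) && ((!((!c) ==> (!s))) ==> (!(seen || (!c)))); else branch requires b && (((!c) ==> (!s)) ==> s) && ((!((!c) ==> (!s))) ==> ((seen || (!c)) <==> done)).
Before the if: (((!b) ==> b) ==> (s && (((!c) ==> (!s)) ==> s) && ((!((!c) ==> (!s))) ==> (seen || (!c))) && ((!((!c) ==> (!s))) ==> (!(seen || (!c)))))) && ((!((!b) ==> b)) ==> (b && (((!c) ==> (!s)) ==> s) && ((!((!c) ==> (!s))) ==> ((seen || (!c)) <==> done))))
Before havoc seen: (((!b) ==> b) ==> (s && (((!c) ==> (!s)) ==> s) && ((!c) ==> (!s)))) && ((!((!b) ==> b)) ==> (b && (((!c) ==> (!s)) ==> s) && ((!((!c) ==> (!s))) ==> done))) && (((!b) ==> b) ==> (s && (((!c) ==> (!s)) ==> s) && ((!((!c) ==> (!s))) ==> (!c)) && ((!((!c) ==> (!s))) ==> c))) && ((!((!b) ==> b)) ==> (b && (((!c) ==> (!s)) ==> s) && ((!((!c) ==> (!s))) ==> ((!c) <==> done))))
Answer: WP = (((!b) ==> b) ==> (s && (((!c) ==> (!s)) ==> s) && ((!c) ==> (!s)))) && ((!((!b) ==> b)) ==> (b && (((!c) ==> (!s)) ==> s) && ((!((!c) ==> (!s))) ==> done))) && (((!b) ==> b) ==> (s && (((!c) ==> (!s)) ==> s) && ((!((!c) ==> (!s))) ==> (!c)) && ((!((!c) ==> (!s))) ==> c))) && ((!((!b) ==> b)) ==> (b && (((!c) ==> (!s)) ==> s) && ((!((!c) ==> (!s))) ==> ((!c) <==> done))))


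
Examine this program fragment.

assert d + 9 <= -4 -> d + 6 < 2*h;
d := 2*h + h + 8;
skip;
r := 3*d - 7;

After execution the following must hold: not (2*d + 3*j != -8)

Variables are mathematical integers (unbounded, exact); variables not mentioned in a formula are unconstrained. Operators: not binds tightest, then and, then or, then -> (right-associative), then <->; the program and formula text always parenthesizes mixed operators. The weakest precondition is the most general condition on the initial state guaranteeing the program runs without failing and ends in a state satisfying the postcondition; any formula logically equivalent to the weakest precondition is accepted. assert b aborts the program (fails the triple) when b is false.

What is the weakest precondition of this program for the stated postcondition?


Working backward. After the program, not (2*d + 3*j != -8) must hold.
Before r := 3*d - 7: not (2*d + 3*j != -8)
Before skip: not (2*d + 3*j != -8)
Before d := 2*h + h + 8: not (6*h + 3*j != -24)
Before assert d + 9 <= -4 -> d + 6 < 2*h: (d <= -13 -> d < 2*h - 6) and (not (6*h + 3*j != -24))
Answer: WP = (d <= -13 -> d < 2*h - 6) and (not (6*h + 3*j != -24))


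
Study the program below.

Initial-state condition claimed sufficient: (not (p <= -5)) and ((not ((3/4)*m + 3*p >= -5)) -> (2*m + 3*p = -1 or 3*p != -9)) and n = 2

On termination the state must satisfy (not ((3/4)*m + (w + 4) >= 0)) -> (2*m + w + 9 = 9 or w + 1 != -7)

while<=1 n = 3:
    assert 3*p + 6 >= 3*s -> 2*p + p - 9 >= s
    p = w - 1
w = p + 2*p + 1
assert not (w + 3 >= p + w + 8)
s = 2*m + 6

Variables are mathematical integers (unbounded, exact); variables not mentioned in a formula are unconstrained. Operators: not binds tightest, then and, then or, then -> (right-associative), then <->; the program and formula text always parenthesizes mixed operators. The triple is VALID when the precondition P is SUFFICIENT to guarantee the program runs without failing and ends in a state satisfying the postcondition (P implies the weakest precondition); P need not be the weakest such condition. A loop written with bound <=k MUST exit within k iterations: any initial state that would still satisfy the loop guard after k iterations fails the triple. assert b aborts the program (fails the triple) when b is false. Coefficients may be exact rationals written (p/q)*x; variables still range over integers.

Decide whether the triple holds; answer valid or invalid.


Working backward. After the program, the postcondition (not ((3/4)*m + (w + 4) >= 0)) -> (2*m + w + 9 = 9 or w + 1 != -7) must hold; in canonical form it is (not ((3/4)*m + w >= -4)) -> (2*m + w = 0 or w != -8).
Before s := 2*m + 6: (not ((3/4)*m + w >= -4)) -> (2*m + w = 0 or w != -8)
Before assert not (w + 3 >= p + w + 8): (not (p <= -5)) and ((not ((3/4)*m + w >= -4)) -> (2*m + w = 0 or w != -8))
Before w := p + 2*p + 1: (not (p <= -5)) and ((not ((3/4)*m + 3*p >= -5)) -> (2*m + 3*p = -1 or 3*p != -9))
Before the loop (bound <=1), unroll the exhaustion recursion (WP_0 = exit-now case; WP_j = one more guarded iteration, up to j = 1):
  WP_0: (not (n = 3)) and (not (p <= -5)) and ((not ((3/4)*m + 3*p >= -5)) -> (2*m + 3*p = -1 or 3*p != -9))
  WP_1: (n = 3 -> ((3*p >= 3*s - 6 -> 3*p >= s + 9) and (not (n = 3)) and (not (w <= -4)) and ((not ((3/4)*m + 3*w >= -2)) -> (2*m + 3*w = 2 or 3*w != -6)))) and ((not (n = 3)) -> ((not (p <= -5)) and ((not ((3/4)*m + 3*p >= -5)) -> (2*m + 3*p = -1 or 3*p != -9))))
So before the loop: (n = 3 -> ((3*p >= 3*s - 6 -> 3*p >= s + 9) and (not (n = 3)) and (not (w <= -4)) and ((not ((3/4)*m + 3*w >= -2)) -> (2*m + 3*w = 2 or 3*w != -6)))) and ((not (n = 3)) -> ((not (p <= -5)) and ((not ((3/4)*m + 3*p >= -5)) -> (2*m + 3*p = -1 or 3*p != -9))))
The weakest precondition is (n = 3 -> ((3*p >= 3*s - 6 -> 3*p >= s + 9) and (not (n = 3)) and (not (w <= -4)) and ((not ((3/4)*m + 3*w >= -2)) -> (2*m + 3*w = 2 or 3*w != -6)))) and ((not (n = 3)) -> ((not (p <= -5)) and ((not ((3/4)*m + 3*p >= -5)) -> (2*m + 3*p = -1 or 3*p != -9)))).
Check whether (not (p <= -5)) and ((not ((3/4)*m + 3*p >= -5)) -> (2*m + 3*p = -1 or 3*p != -9)) and n = 2 implies it.
Every state satisfying the precondition satisfies the weakest precondition: the implication holds.
Answer: valid


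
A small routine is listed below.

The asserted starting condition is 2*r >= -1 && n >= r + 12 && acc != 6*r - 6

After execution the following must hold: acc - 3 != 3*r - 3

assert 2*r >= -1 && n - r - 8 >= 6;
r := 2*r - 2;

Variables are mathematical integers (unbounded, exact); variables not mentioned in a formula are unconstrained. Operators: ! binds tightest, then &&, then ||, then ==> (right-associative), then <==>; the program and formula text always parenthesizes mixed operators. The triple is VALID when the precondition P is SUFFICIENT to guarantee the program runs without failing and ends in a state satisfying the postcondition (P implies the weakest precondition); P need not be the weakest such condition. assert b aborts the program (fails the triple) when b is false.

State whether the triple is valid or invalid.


Working backward. After the program, the postcondition acc - 3 != 3*r - 3 must hold; in canonical form it is acc != 3*r.
Before r := 2*r - 2: acc != 6*r - 6
Before assert 2*r >= -1 && n - r - 8 >= 6: 2*r >= -1 && n >= r + 14 && acc != 6*r - 6
The weakest precondition is 2*r >= -1 && n >= r + 14 && acc != 6*r - 6.
Check whether 2*r >= -1 && n >= r + 12 && acc != 6*r - 6 implies it.
Countermodel: at the initial state acc = -5, n = 12, r = 0, the precondition holds but the weakest precondition fails.
Answer: invalid


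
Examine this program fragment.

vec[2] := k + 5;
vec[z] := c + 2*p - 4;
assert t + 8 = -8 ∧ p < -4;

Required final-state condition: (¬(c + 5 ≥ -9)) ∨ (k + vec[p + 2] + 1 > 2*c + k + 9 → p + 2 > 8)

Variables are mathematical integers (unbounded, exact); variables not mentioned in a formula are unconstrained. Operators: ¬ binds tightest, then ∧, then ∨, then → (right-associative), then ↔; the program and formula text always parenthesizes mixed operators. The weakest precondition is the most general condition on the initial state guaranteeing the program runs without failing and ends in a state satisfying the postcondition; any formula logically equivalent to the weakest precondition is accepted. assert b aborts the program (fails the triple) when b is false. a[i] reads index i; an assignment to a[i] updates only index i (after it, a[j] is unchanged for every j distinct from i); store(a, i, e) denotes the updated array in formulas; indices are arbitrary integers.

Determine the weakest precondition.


Working backward. After the program, the postcondition (¬(c + 5 ≥ -9)) ∨ (k + vec[p + 2] + 1 > 2*c + k + 9 → p + 2 > 8) must hold; in canonical form it is (¬(c ≥ -14)) ∨ (vec[p + 2] > 2*c + 8 → p > 6).
Before assert t + 8 = -8 ∧ p < -4: t = -16 ∧ p < -4 ∧ ((¬(c ≥ -14)) ∨ (vec[p + 2] > 2*c + 8 → p > 6))
Before vec[z] := c + 2*p - 4: t = -16 ∧ p < -4 ∧ ((¬(c ≥ -14)) ∨ (store(vec, z, c + 2*p - 4)[p + 2] > 2*c + 8 → p > 6))
Before vec[2] := k + 5: t = -16 ∧ p < -4 ∧ ((¬(c ≥ -14)) ∨ (store(store(vec, 2, k + 5), z, c + 2*p - 4)[p + 2] > 2*c + 8 → p > 6))
Answer: WP = t = -16 ∧ p < -4 ∧ ((¬(c ≥ -14)) ∨ (store(store(vec, 2, k + 5), z, c + 2*p - 4)[p + 2] > 2*c + 8 → p > 6))


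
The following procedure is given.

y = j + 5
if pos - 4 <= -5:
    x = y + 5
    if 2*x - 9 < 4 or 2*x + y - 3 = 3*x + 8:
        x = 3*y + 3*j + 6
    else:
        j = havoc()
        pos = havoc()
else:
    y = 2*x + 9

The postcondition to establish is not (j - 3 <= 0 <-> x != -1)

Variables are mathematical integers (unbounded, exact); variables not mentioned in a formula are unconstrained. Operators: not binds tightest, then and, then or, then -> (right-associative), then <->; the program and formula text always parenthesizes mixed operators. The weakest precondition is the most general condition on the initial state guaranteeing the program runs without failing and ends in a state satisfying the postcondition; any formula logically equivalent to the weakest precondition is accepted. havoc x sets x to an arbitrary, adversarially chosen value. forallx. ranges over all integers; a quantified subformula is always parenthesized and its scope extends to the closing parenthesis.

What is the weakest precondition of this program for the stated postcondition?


Working backward. After the program, the postcondition not (j - 3 <= 0 <-> x != -1) must hold; in canonical form it is not (j <= 3 <-> x != -1).
Then branch requires (2*y < 3 -> (not (j <= 3 <-> 3*j + 3*y != -7))) and ((not (2*y < 3)) -> (forall j_1. (not (j_1 <= 3 <-> y != -6)))); else branch requires not (j <= 3 <-> x != -1).
Before the if: (pos <= -1 -> ((2*y < 3 -> (not (j <= 3 <-> 3*j + 3*y != -7))) and ((not (2*y < 3)) -> (forall j_1. (not (j_1 <= 3 <-> y != -6)))))) and ((not (pos <= -1)) -> (not (j <= 3 <-> x != -1)))
Before y := j + 5: (pos <= -1 -> ((2*j < -7 -> (not (j <= 3 <-> 6*j != -22))) and ((not (2*j < -7)) -> (forall j_1. (not (j_1 <= 3 <-> j != -11)))))) and ((not (pos <= -1)) -> (not (j <= 3 <-> x != -1)))
Answer: WP = (pos <= -1 -> ((2*j < -7 -> (not (j <= 3 <-> 6*j != -22))) and ((not (2*j < -7)) -> (forall j_1. (not (j_1 <= 3 <-> j != -11)))))) and ((not (pos <= -1)) -> (not (j <= 3 <-> x != -1)))


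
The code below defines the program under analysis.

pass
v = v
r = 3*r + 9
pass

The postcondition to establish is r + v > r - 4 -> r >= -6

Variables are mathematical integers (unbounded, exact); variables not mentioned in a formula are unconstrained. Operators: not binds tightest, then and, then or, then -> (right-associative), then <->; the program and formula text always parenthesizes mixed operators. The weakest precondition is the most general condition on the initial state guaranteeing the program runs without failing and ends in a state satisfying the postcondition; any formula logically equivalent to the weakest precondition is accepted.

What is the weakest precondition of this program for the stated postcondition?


Working backward. After the program, the postcondition r + v > r - 4 -> r >= -6 must hold; in canonical form it is v > -4 -> r >= -6.
Before skip: v > -4 -> r >= -6
Before r := 3*r + 9: v > -4 -> 3*r >= -15
Before v := v: v > -4 -> 3*r >= -15
Before skip: v > -4 -> 3*r >= -15
Answer: WP = v > -4 -> 3*r >= -15


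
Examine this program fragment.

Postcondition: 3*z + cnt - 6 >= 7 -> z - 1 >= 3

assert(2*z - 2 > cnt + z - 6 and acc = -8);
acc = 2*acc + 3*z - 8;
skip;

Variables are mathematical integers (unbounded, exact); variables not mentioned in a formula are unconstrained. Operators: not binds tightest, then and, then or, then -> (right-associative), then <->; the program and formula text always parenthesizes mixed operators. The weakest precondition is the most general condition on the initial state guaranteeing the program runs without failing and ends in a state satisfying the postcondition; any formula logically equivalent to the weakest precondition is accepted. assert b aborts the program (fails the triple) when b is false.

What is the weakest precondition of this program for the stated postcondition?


Working backward. After the program, the postcondition 3*z + cnt - 6 >= 7 -> z - 1 >= 3 must hold; in canonical form it is cnt + 3*z >= 13 -> z >= 4.
Before skip: cnt + 3*z >= 13 -> z >= 4
Before acc := 2*acc + 3*z - 8: cnt + 3*z >= 13 -> z >= 4
Before assert 2*z - 2 > cnt + z - 6 and acc = -8: z > cnt - 4 and acc = -8 and (cnt + 3*z >= 13 -> z >= 4)
Answer: WP = z > cnt - 4 and acc = -8 and (cnt + 3*z >= 13 -> z >= 4)


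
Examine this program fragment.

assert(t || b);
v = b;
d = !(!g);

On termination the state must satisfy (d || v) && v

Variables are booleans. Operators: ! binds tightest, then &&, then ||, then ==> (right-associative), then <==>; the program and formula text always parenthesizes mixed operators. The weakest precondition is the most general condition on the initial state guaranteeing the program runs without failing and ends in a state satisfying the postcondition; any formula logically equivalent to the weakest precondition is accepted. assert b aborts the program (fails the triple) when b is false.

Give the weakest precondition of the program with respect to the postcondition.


Working backward. After the program, (d || v) && v must hold.
Before d := !(!g): (g || v) && v
Before v := b: (g || b) && b
Before assert t || b: (t || b) && (g || b) && b
Answer: WP = (t || b) && (g || b) && b


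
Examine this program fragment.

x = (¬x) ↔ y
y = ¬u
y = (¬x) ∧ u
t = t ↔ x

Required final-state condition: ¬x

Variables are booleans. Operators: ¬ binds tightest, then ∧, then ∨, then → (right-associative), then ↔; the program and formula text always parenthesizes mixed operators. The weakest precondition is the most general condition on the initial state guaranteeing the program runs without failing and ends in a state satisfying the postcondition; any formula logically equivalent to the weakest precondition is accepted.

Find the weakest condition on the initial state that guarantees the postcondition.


Working backward. After the program, ¬x must hold.
Before t := t ↔ x: ¬x
Before y := (¬x) ∧ u: ¬x
Before y := ¬u: ¬x
Before x := (¬x) ↔ y: ¬((¬x) ↔ y)
Answer: WP = ¬((¬x) ↔ y)


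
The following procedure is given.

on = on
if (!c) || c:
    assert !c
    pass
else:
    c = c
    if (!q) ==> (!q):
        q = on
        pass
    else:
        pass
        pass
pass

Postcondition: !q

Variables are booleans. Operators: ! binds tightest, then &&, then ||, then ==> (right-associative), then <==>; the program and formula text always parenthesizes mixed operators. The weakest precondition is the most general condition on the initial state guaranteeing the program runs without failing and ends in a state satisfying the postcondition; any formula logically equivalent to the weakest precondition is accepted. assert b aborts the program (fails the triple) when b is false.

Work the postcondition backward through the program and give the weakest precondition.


Working backward. After the program, !q must hold.
Before skip: !q
Then branch requires (!c) && (!q); else branch requires !on.
Before the if: (!c) && (!q)
Before on := on: (!c) && (!q)
Answer: WP = (!c) && (!q)


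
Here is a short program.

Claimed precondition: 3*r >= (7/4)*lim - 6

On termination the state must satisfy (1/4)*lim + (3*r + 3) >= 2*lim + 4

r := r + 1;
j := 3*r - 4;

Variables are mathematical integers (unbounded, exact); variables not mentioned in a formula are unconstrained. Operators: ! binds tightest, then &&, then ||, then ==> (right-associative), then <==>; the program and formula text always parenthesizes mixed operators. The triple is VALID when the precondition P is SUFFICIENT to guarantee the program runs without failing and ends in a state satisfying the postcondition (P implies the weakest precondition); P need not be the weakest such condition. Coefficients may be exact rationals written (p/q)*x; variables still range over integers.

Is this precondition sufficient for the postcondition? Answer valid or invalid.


Working backward. After the program, the postcondition (1/4)*lim + (3*r + 3) >= 2*lim + 4 must hold; in canonical form it is 3*r >= (7/4)*lim + 1.
Before j := 3*r - 4: 3*r >= (7/4)*lim + 1
Before r := r + 1: 3*r >= (7/4)*lim - 2
The weakest precondition is 3*r >= (7/4)*lim - 2.
Check whether 3*r >= (7/4)*lim - 6 implies it.
Countermodel: at the initial state lim = 3, r = 1, the precondition holds but the weakest precondition fails.
Answer: invalid


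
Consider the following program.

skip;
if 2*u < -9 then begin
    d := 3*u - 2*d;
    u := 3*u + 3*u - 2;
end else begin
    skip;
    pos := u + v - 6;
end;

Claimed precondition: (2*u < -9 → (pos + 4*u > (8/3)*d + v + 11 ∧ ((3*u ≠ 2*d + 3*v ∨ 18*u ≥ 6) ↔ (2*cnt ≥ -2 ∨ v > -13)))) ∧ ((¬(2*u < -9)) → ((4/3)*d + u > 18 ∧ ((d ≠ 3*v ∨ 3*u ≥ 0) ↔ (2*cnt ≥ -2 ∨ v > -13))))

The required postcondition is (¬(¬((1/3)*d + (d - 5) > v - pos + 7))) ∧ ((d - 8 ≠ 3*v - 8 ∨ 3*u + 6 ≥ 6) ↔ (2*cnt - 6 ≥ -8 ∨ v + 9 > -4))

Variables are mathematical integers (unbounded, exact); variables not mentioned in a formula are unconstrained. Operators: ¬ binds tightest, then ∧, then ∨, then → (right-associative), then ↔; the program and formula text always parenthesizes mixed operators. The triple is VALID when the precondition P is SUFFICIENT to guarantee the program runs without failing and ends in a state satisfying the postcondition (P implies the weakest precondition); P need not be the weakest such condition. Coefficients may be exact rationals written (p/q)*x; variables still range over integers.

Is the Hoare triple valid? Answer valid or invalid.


Working backward. After the program, the postcondition (¬(¬((1/3)*d + (d - 5) > v - pos + 7))) ∧ ((d - 8 ≠ 3*v - 8 ∨ 3*u + 6 ≥ 6) ↔ (2*cnt - 6 ≥ -8 ∨ v + 9 > -4)) must hold; in canonical form it is (4/3)*d + pos > v + 12 ∧ ((d ≠ 3*v ∨ 3*u ≥ 0) ↔ (2*cnt ≥ -2 ∨ v > -13)).
Then branch requires pos + 4*u > (8/3)*d + v + 12 ∧ ((3*u ≠ 2*d + 3*v ∨ 18*u ≥ 6) ↔ (2*cnt ≥ -2 ∨ v > -13)); else branch requires (4/3)*d + u > 18 ∧ ((d ≠ 3*v ∨ 3*u ≥ 0) ↔ (2*cnt ≥ -2 ∨ v > -13)).
Before the if: (2*u < -9 → (pos + 4*u > (8/3)*d + v + 12 ∧ ((3*u ≠ 2*d + 3*v ∨ 18*u ≥ 6) ↔ (2*cnt ≥ -2 ∨ v > -13)))) ∧ ((¬(2*u < -9)) → ((4/3)*d + u > 18 ∧ ((d ≠ 3*v ∨ 3*u ≥ 0) ↔ (2*cnt ≥ -2 ∨ v > -13))))
Before skip: (2*u < -9 → (pos + 4*u > (8/3)*d + v + 12 ∧ ((3*u ≠ 2*d + 3*v ∨ 18*u ≥ 6) ↔ (2*cnt ≥ -2 ∨ v > -13)))) ∧ ((¬(2*u < -9)) → ((4/3)*d + u > 18 ∧ ((d ≠ 3*v ∨ 3*u ≥ 0) ↔ (2*cnt ≥ -2 ∨ v > -13))))
The weakest precondition is (2*u < -9 → (pos + 4*u > (8/3)*d + v + 12 ∧ ((3*u ≠ 2*d + 3*v ∨ 18*u ≥ 6) ↔ (2*cnt ≥ -2 ∨ v > -13)))) ∧ ((¬(2*u < -9)) → ((4/3)*d + u > 18 ∧ ((d ≠ 3*v ∨ 3*u ≥ 0) ↔ (2*cnt ≥ -2 ∨ v > -13)))).
Check whether (2*u < -9 → (pos + 4*u > (8/3)*d + v + 11 ∧ ((3*u ≠ 2*d + 3*v ∨ 18*u ≥ 6) ↔ (2*cnt ≥ -2 ∨ v > -13)))) ∧ ((¬(2*u < -9)) → ((4/3)*d + u > 18 ∧ ((d ≠ 3*v ∨ 3*u ≥ 0) ↔ (2*cnt ≥ -2 ∨ v > -13)))) implies it.
Countermodel: at the initial state cnt = -2, d = 12, pos = 51, u = -5, v = -13, the precondition holds but the weakest precondition fails.
Answer: invalid


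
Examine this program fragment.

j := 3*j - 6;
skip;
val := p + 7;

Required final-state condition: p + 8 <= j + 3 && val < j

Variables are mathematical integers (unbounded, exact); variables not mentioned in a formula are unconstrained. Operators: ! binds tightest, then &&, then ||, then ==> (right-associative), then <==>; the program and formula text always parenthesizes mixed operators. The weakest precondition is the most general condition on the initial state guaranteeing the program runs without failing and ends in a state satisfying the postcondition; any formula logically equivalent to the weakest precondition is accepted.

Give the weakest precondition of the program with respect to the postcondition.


Working backward. After the program, the postcondition p + 8 <= j + 3 && val < j must hold; in canonical form it is p <= j - 5 && val < j.
Before val := p + 7: p <= j - 5 && p < j - 7
Before skip: p <= j - 5 && p < j - 7
Before j := 3*j - 6: p <= 3*j - 11 && p < 3*j - 13
Answer: WP = p <= 3*j - 11 && p < 3*j - 13


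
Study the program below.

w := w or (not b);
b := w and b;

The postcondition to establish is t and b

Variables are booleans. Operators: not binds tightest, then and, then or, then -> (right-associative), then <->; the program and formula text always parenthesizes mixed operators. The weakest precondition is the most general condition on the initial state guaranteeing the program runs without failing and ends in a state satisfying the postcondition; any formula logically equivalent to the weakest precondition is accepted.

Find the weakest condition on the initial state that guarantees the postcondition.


Working backward. After the program, t and b must hold.
Before b := w and b: t and w and b
Before w := w or (not b): t and (w or (not b)) and b
Answer: WP = t and (w or (not b)) and b


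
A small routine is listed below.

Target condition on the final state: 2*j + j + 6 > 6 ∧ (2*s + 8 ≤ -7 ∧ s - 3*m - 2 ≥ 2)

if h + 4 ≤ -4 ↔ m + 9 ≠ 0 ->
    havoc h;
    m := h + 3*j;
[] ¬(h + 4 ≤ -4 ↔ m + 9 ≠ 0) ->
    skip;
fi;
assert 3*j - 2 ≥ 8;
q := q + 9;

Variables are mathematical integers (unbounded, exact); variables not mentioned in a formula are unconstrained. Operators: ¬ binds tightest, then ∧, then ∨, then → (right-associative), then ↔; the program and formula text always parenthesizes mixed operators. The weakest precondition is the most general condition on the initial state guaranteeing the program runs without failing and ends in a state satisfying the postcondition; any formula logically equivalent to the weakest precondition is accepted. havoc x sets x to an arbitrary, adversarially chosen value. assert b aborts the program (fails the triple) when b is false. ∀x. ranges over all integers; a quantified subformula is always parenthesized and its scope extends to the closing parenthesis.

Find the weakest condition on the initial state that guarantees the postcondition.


Working backward. After the program, the postcondition 2*j + j + 6 > 6 ∧ (2*s + 8 ≤ -7 ∧ s - 3*m - 2 ≥ 2) must hold; in canonical form it is 3*j > 0 ∧ 2*s ≤ -15 ∧ s ≥ 3*m + 4.
Before q := q + 9: 3*j > 0 ∧ 2*s ≤ -15 ∧ s ≥ 3*m + 4
Before assert 3*j - 2 ≥ 8: 3*j ≥ 10 ∧ 3*j > 0 ∧ 2*s ≤ -15 ∧ s ≥ 3*m + 4
Then branch requires ∀h_1. (3*j ≥ 10 ∧ 3*j > 0 ∧ 2*s ≤ -15 ∧ s ≥ 3*h_1 + 9*j + 4); else branch requires 3*j ≥ 10 ∧ 3*j > 0 ∧ 2*s ≤ -15 ∧ s ≥ 3*m + 4.
Before the if: ((h ≤ -8 ↔ m ≠ -9) → (∀h_1. (3*j ≥ 10 ∧ 3*j > 0 ∧ 2*s ≤ -15 ∧ s ≥ 3*h_1 + 9*j + 4))) ∧ ((¬(h ≤ -8 ↔ m ≠ -9)) → (3*j ≥ 10 ∧ 3*j > 0 ∧ 2*s ≤ -15 ∧ s ≥ 3*m + 4))
Answer: WP = ((h ≤ -8 ↔ m ≠ -9) → (∀h_1. (3*j ≥ 10 ∧ 3*j > 0 ∧ 2*s ≤ -15 ∧ s ≥ 3*h_1 + 9*j + 4))) ∧ ((¬(h ≤ -8 ↔ m ≠ -9)) → (3*j ≥ 10 ∧ 3*j > 0 ∧ 2*s ≤ -15 ∧ s ≥ 3*m + 4))


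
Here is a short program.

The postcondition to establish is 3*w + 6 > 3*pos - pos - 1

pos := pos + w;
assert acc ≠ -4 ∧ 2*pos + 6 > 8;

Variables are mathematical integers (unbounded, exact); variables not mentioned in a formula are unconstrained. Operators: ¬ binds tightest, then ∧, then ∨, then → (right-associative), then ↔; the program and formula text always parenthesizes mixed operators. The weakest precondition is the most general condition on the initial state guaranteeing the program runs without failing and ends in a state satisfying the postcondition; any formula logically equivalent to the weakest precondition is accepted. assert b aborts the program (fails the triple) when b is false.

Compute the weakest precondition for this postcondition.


Working backward. After the program, the postcondition 3*w + 6 > 3*pos - pos - 1 must hold; in canonical form it is 3*w > 2*pos - 7.
Before assert acc ≠ -4 ∧ 2*pos + 6 > 8: acc ≠ -4 ∧ 2*pos > 2 ∧ 3*w > 2*pos - 7
Before pos := pos + w: acc ≠ -4 ∧ 2*pos + 2*w > 2 ∧ w > 2*pos - 7
Answer: WP = acc ≠ -4 ∧ 2*pos + 2*w > 2 ∧ w > 2*pos - 7


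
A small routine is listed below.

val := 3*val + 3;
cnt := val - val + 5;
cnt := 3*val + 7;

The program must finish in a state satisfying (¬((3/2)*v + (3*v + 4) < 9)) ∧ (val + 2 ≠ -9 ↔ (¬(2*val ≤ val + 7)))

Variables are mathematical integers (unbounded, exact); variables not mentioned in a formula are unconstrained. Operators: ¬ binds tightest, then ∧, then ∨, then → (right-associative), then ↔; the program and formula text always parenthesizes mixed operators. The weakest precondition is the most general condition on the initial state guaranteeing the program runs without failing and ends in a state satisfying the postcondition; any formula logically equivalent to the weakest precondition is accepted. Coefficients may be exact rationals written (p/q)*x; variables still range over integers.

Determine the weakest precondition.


Working backward. After the program, the postcondition (¬((3/2)*v + (3*v + 4) < 9)) ∧ (val + 2 ≠ -9 ↔ (¬(2*val ≤ val + 7))) must hold; in canonical form it is (¬((9/2)*v < 5)) ∧ (val ≠ -11 ↔ (¬(val ≤ 7))).
Before cnt := 3*val + 7: (¬((9/2)*v < 5)) ∧ (val ≠ -11 ↔ (¬(val ≤ 7)))
Before cnt := val - val + 5: (¬((9/2)*v < 5)) ∧ (val ≠ -11 ↔ (¬(val ≤ 7)))
Before val := 3*val + 3: (¬((9/2)*v < 5)) ∧ (3*val ≠ -14 ↔ (¬(3*val ≤ 4)))
Answer: WP = (¬((9/2)*v < 5)) ∧ (3*val ≠ -14 ↔ (¬(3*val ≤ 4)))
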